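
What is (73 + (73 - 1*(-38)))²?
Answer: 33856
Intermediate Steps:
(73 + (73 - 1*(-38)))² = (73 + (73 + 38))² = (73 + 111)² = 184² = 33856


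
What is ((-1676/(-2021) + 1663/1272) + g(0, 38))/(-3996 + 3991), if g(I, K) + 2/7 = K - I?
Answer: -717117533/89974920 ≈ -7.9702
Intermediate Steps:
g(I, K) = -2/7 + K - I (g(I, K) = -2/7 + (K - I) = -2/7 + K - I)
((-1676/(-2021) + 1663/1272) + g(0, 38))/(-3996 + 3991) = ((-1676/(-2021) + 1663/1272) + (-2/7 + 38 - 1*0))/(-3996 + 3991) = ((-1676*(-1/2021) + 1663*(1/1272)) + (-2/7 + 38 + 0))/(-5) = ((1676/2021 + 1663/1272) + 264/7)*(-⅕) = (5492795/2570712 + 264/7)*(-⅕) = (717117533/17994984)*(-⅕) = -717117533/89974920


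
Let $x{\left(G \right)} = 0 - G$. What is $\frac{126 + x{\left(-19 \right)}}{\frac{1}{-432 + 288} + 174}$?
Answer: $\frac{4176}{5011} \approx 0.83337$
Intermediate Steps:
$x{\left(G \right)} = - G$
$\frac{126 + x{\left(-19 \right)}}{\frac{1}{-432 + 288} + 174} = \frac{126 - -19}{\frac{1}{-432 + 288} + 174} = \frac{126 + 19}{\frac{1}{-144} + 174} = \frac{145}{- \frac{1}{144} + 174} = \frac{145}{\frac{25055}{144}} = 145 \cdot \frac{144}{25055} = \frac{4176}{5011}$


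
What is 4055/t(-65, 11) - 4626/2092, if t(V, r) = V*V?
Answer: -1106179/883870 ≈ -1.2515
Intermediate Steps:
t(V, r) = V²
4055/t(-65, 11) - 4626/2092 = 4055/((-65)²) - 4626/2092 = 4055/4225 - 4626*1/2092 = 4055*(1/4225) - 2313/1046 = 811/845 - 2313/1046 = -1106179/883870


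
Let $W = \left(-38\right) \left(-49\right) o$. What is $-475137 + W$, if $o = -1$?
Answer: $-476999$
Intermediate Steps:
$W = -1862$ ($W = \left(-38\right) \left(-49\right) \left(-1\right) = 1862 \left(-1\right) = -1862$)
$-475137 + W = -475137 - 1862 = -476999$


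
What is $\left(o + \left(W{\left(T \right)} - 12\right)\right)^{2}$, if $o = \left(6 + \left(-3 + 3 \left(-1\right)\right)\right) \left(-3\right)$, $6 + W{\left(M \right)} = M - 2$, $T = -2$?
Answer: $484$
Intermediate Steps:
$W{\left(M \right)} = -8 + M$ ($W{\left(M \right)} = -6 + \left(M - 2\right) = -6 + \left(-2 + M\right) = -8 + M$)
$o = 0$ ($o = \left(6 - 6\right) \left(-3\right) = 0 \left(-3\right) = 0$)
$\left(o + \left(W{\left(T \right)} - 12\right)\right)^{2} = \left(0 - 22\right)^{2} = \left(-22\right)^{2} = 484$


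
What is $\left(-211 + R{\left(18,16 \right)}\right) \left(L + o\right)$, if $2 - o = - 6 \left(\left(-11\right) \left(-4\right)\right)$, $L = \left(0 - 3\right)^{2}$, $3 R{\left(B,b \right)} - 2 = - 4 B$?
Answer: $- \frac{193325}{3} \approx -64442.0$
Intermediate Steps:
$R{\left(B,b \right)} = \frac{2}{3} - \frac{4 B}{3}$ ($R{\left(B,b \right)} = \frac{2}{3} + \frac{\left(-4\right) B}{3} = \frac{2}{3} - \frac{4 B}{3}$)
$L = 9$ ($L = \left(-3\right)^{2} = 9$)
$o = 266$ ($o = 2 - - 6 \left(\left(-11\right) \left(-4\right)\right) = 2 - \left(-6\right) 44 = 2 - -264 = 2 + 264 = 266$)
$\left(-211 + R{\left(18,16 \right)}\right) \left(L + o\right) = \left(-211 + \left(\frac{2}{3} - 24\right)\right) \left(9 + 266\right) = \left(-211 + \left(\frac{2}{3} - 24\right)\right) 275 = \left(-211 - \frac{70}{3}\right) 275 = \left(- \frac{703}{3}\right) 275 = - \frac{193325}{3}$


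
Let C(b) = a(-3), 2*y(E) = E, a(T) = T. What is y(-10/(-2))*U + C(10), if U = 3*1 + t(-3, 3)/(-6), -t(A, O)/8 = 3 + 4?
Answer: 167/6 ≈ 27.833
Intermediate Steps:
t(A, O) = -56 (t(A, O) = -8*(3 + 4) = -8*7 = -56)
y(E) = E/2
C(b) = -3
U = 37/3 (U = 3*1 - 56/(-6) = 3 - 56*(-⅙) = 3 + 28/3 = 37/3 ≈ 12.333)
y(-10/(-2))*U + C(10) = ((-10/(-2))/2)*(37/3) - 3 = ((-10*(-½))/2)*(37/3) - 3 = ((½)*5)*(37/3) - 3 = (5/2)*(37/3) - 3 = 185/6 - 3 = 167/6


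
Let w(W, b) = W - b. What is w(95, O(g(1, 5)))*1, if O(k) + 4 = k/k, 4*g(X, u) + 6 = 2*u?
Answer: 98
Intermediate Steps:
g(X, u) = -3/2 + u/2 (g(X, u) = -3/2 + (2*u)/4 = -3/2 + u/2)
O(k) = -3 (O(k) = -4 + k/k = -4 + 1 = -3)
w(95, O(g(1, 5)))*1 = (95 - 1*(-3))*1 = (95 + 3)*1 = 98*1 = 98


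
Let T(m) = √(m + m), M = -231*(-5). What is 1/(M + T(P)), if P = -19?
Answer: 1155/1334063 - I*√38/1334063 ≈ 0.00086578 - 4.6208e-6*I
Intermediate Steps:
M = 1155
T(m) = √2*√m (T(m) = √(2*m) = √2*√m)
1/(M + T(P)) = 1/(1155 + √2*√(-19)) = 1/(1155 + √2*(I*√19)) = 1/(1155 + I*√38)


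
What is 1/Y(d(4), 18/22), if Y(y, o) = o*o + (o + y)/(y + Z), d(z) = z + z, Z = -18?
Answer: -1210/257 ≈ -4.7082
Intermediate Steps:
d(z) = 2*z
Y(y, o) = o² + (o + y)/(-18 + y) (Y(y, o) = o*o + (o + y)/(y - 18) = o² + (o + y)/(-18 + y))
1/Y(d(4), 18/22) = 1/((18/22 + 2*4 - 18*(18/22)² + (2*4)*(18/22)²)/(-18 + 2*4)) = 1/((18*(1/22) + 8 - 18*(18*(1/22))² + 8*(18*(1/22))²)/(-18 + 8)) = 1/((9/11 + 8 - 18*(9/11)² + 8*(9/11)²)/(-10)) = 1/(-(9/11 + 8 - 18*81/121 + 8*(81/121))/10) = 1/(-(9/11 + 8 - 1458/121 + 648/121)/10) = 1/(-⅒*257/121) = 1/(-257/1210) = -1210/257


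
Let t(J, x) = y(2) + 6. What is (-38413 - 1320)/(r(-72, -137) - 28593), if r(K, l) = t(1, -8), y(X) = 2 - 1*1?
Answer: 39733/28586 ≈ 1.3899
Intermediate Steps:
y(X) = 1 (y(X) = 2 - 1 = 1)
t(J, x) = 7 (t(J, x) = 1 + 6 = 7)
r(K, l) = 7
(-38413 - 1320)/(r(-72, -137) - 28593) = (-38413 - 1320)/(7 - 28593) = -39733/(-28586) = -39733*(-1/28586) = 39733/28586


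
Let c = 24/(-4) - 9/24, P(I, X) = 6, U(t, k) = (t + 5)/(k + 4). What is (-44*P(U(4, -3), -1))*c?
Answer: 1683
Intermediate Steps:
U(t, k) = (5 + t)/(4 + k)
c = -51/8 (c = 24*(-¼) - 9*1/24 = -6 - 3/8 = -51/8 ≈ -6.3750)
(-44*P(U(4, -3), -1))*c = -44*6*(-51/8) = -264*(-51/8) = 1683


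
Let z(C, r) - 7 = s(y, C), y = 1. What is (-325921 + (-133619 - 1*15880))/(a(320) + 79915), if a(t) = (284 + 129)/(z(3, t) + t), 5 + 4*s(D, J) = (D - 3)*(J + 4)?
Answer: -612816380/103012087 ≈ -5.9490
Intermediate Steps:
s(D, J) = -5/4 + (-3 + D)*(4 + J)/4 (s(D, J) = -5/4 + ((D - 3)*(J + 4))/4 = -5/4 + ((-3 + D)*(4 + J))/4 = -5/4 + (-3 + D)*(4 + J)/4)
z(C, r) = 15/4 - C/2 (z(C, r) = 7 + (-17/4 + 1 - 3*C/4 + (1/4)*1*C) = 7 + (-17/4 + 1 - 3*C/4 + C/4) = 7 + (-13/4 - C/2) = 15/4 - C/2)
a(t) = 413/(9/4 + t) (a(t) = (284 + 129)/((15/4 - 1/2*3) + t) = 413/((15/4 - 3/2) + t) = 413/(9/4 + t))
(-325921 + (-133619 - 1*15880))/(a(320) + 79915) = (-325921 + (-133619 - 1*15880))/(1652/(9 + 4*320) + 79915) = (-325921 + (-133619 - 15880))/(1652/(9 + 1280) + 79915) = (-325921 - 149499)/(1652/1289 + 79915) = -475420/(1652*(1/1289) + 79915) = -475420/(1652/1289 + 79915) = -475420/103012087/1289 = -475420*1289/103012087 = -612816380/103012087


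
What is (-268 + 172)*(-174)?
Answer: 16704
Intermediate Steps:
(-268 + 172)*(-174) = -96*(-174) = 16704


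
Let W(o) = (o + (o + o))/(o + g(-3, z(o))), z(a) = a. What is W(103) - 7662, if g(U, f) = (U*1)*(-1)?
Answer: -811863/106 ≈ -7659.1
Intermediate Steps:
g(U, f) = -U (g(U, f) = U*(-1) = -U)
W(o) = 3*o/(3 + o) (W(o) = (o + (o + o))/(o - 1*(-3)) = (o + 2*o)/(o + 3) = (3*o)/(3 + o) = 3*o/(3 + o))
W(103) - 7662 = 3*103/(3 + 103) - 7662 = 3*103/106 - 7662 = 3*103*(1/106) - 7662 = 309/106 - 7662 = -811863/106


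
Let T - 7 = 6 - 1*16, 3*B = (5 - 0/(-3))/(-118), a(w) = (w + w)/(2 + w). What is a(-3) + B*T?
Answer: 713/118 ≈ 6.0424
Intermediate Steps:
a(w) = 2*w/(2 + w) (a(w) = (2*w)/(2 + w) = 2*w/(2 + w))
B = -5/354 (B = ((5 - 0/(-3))/(-118))/3 = ((5 - 0*(-1)/3)*(-1/118))/3 = ((5 - 2*0)*(-1/118))/3 = ((5 + 0)*(-1/118))/3 = (5*(-1/118))/3 = (1/3)*(-5/118) = -5/354 ≈ -0.014124)
T = -3 (T = 7 + (6 - 1*16) = 7 + (6 - 16) = 7 - 10 = -3)
a(-3) + B*T = 2*(-3)/(2 - 3) - 5/354*(-3) = 2*(-3)/(-1) + 5/118 = 2*(-3)*(-1) + 5/118 = 6 + 5/118 = 713/118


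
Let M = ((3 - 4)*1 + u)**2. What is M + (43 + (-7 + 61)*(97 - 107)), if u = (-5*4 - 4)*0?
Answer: -496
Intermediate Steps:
u = 0 (u = (-20 - 4)*0 = -24*0 = 0)
M = 1 (M = ((3 - 4)*1 + 0)**2 = (-1*1 + 0)**2 = (-1 + 0)**2 = (-1)**2 = 1)
M + (43 + (-7 + 61)*(97 - 107)) = 1 + (43 + (-7 + 61)*(97 - 107)) = 1 + (43 + 54*(-10)) = 1 + (43 - 540) = 1 - 497 = -496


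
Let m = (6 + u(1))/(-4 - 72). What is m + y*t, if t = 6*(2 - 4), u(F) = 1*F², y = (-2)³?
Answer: 7289/76 ≈ 95.908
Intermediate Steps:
y = -8
u(F) = F²
m = -7/76 (m = (6 + 1²)/(-4 - 72) = (6 + 1)/(-76) = 7*(-1/76) = -7/76 ≈ -0.092105)
t = -12 (t = 6*(-2) = -12)
m + y*t = -7/76 - 8*(-12) = -7/76 + 96 = 7289/76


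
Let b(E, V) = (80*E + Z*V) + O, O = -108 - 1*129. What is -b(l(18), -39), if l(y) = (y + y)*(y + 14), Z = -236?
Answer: -101127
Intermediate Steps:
O = -237 (O = -108 - 129 = -237)
l(y) = 2*y*(14 + y) (l(y) = (2*y)*(14 + y) = 2*y*(14 + y))
b(E, V) = -237 - 236*V + 80*E (b(E, V) = (80*E - 236*V) - 237 = (-236*V + 80*E) - 237 = -237 - 236*V + 80*E)
-b(l(18), -39) = -(-237 - 236*(-39) + 80*(2*18*(14 + 18))) = -(-237 + 9204 + 80*(2*18*32)) = -(-237 + 9204 + 80*1152) = -(-237 + 9204 + 92160) = -1*101127 = -101127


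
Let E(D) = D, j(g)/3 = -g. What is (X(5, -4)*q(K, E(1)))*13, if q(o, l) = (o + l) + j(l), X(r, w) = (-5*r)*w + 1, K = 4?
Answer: 2626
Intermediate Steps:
j(g) = -3*g (j(g) = 3*(-g) = -3*g)
X(r, w) = 1 - 5*r*w (X(r, w) = -5*r*w + 1 = 1 - 5*r*w)
q(o, l) = o - 2*l (q(o, l) = (o + l) - 3*l = (l + o) - 3*l = o - 2*l)
(X(5, -4)*q(K, E(1)))*13 = ((1 - 5*5*(-4))*(4 - 2*1))*13 = ((1 + 100)*(4 - 2))*13 = (101*2)*13 = 202*13 = 2626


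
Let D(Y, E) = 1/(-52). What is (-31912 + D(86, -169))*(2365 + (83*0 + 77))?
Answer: -2026157925/26 ≈ -7.7929e+7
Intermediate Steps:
D(Y, E) = -1/52
(-31912 + D(86, -169))*(2365 + (83*0 + 77)) = (-31912 - 1/52)*(2365 + (83*0 + 77)) = -1659425*(2365 + (0 + 77))/52 = -1659425*(2365 + 77)/52 = -1659425/52*2442 = -2026157925/26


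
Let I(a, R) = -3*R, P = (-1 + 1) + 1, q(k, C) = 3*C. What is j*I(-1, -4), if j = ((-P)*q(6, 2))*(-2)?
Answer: 144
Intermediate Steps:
P = 1 (P = 0 + 1 = 1)
j = 12 (j = ((-1*1)*(3*2))*(-2) = -1*6*(-2) = -6*(-2) = 12)
j*I(-1, -4) = 12*(-3*(-4)) = 12*12 = 144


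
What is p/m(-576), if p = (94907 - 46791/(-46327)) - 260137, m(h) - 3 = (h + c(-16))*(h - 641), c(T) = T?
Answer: -7654563419/33377074709 ≈ -0.22934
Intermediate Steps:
m(h) = 3 + (-641 + h)*(-16 + h) (m(h) = 3 + (h - 16)*(h - 641) = 3 + (-16 + h)*(-641 + h) = 3 + (-641 + h)*(-16 + h))
p = -7654563419/46327 (p = (94907 - 46791*(-1/46327)) - 260137 = (94907 + 46791/46327) - 260137 = 4396803380/46327 - 260137 = -7654563419/46327 ≈ -1.6523e+5)
p/m(-576) = -7654563419/(46327*(10259 + (-576)**2 - 657*(-576))) = -7654563419/(46327*(10259 + 331776 + 378432)) = -7654563419/46327/720467 = -7654563419/46327*1/720467 = -7654563419/33377074709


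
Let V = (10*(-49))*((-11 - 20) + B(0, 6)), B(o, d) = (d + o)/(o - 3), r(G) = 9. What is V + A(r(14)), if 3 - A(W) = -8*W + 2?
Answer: 16243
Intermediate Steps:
B(o, d) = (d + o)/(-3 + o)
A(W) = 1 + 8*W (A(W) = 3 - (-8*W + 2) = 3 - (2 - 8*W) = 3 + (-2 + 8*W) = 1 + 8*W)
V = 16170 (V = (10*(-49))*((-11 - 20) + (6 + 0)/(-3 + 0)) = -490*(-31 + 6/(-3)) = -490*(-31 - ⅓*6) = -490*(-31 - 2) = -490*(-33) = 16170)
V + A(r(14)) = 16170 + (1 + 8*9) = 16170 + (1 + 72) = 16170 + 73 = 16243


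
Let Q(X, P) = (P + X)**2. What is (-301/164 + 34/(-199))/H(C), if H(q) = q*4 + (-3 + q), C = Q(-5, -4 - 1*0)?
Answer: -21825/4373224 ≈ -0.0049906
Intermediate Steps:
C = 81 (C = ((-4 - 1*0) - 5)**2 = ((-4 + 0) - 5)**2 = (-4 - 5)**2 = (-9)**2 = 81)
H(q) = -3 + 5*q (H(q) = 4*q + (-3 + q) = -3 + 5*q)
(-301/164 + 34/(-199))/H(C) = (-301/164 + 34/(-199))/(-3 + 5*81) = (-301*1/164 + 34*(-1/199))/(-3 + 405) = (-301/164 - 34/199)/402 = -65475/32636*1/402 = -21825/4373224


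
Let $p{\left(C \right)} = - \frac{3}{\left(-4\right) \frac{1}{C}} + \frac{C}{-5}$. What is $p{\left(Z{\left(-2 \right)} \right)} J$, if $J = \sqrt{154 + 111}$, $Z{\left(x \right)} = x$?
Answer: $- \frac{11 \sqrt{265}}{10} \approx -17.907$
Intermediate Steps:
$J = \sqrt{265} \approx 16.279$
$p{\left(C \right)} = \frac{11 C}{20}$ ($p{\left(C \right)} = - 3 \left(- \frac{C}{4}\right) + C \left(- \frac{1}{5}\right) = \frac{3 C}{4} - \frac{C}{5} = \frac{11 C}{20}$)
$p{\left(Z{\left(-2 \right)} \right)} J = \frac{11}{20} \left(-2\right) \sqrt{265} = - \frac{11 \sqrt{265}}{10}$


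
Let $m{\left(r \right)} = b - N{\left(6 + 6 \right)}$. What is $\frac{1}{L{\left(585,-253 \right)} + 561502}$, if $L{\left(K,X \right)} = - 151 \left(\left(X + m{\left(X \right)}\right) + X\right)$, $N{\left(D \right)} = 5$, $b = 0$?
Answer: $\frac{1}{638663} \approx 1.5658 \cdot 10^{-6}$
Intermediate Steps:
$m{\left(r \right)} = -5$ ($m{\left(r \right)} = 0 - 5 = -5$)
$L{\left(K,X \right)} = 755 - 302 X$ ($L{\left(K,X \right)} = - 151 \left(\left(X - 5\right) + X\right) = - 151 \left(\left(-5 + X\right) + X\right) = - 151 \left(-5 + 2 X\right) = 755 - 302 X$)
$\frac{1}{L{\left(585,-253 \right)} + 561502} = \frac{1}{\left(755 - -76406\right) + 561502} = \frac{1}{\left(755 + 76406\right) + 561502} = \frac{1}{77161 + 561502} = \frac{1}{638663}$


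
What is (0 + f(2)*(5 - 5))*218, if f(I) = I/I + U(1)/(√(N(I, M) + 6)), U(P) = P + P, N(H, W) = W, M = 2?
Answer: 0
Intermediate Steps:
U(P) = 2*P
f(I) = 1 + √2/2 (f(I) = I/I + (2*1)/(√(2 + 6)) = 1 + 2/(√8) = 1 + 2/((2*√2)) = 1 + 2*(√2/4) = 1 + √2/2)
(0 + f(2)*(5 - 5))*218 = (0 + (1 + √2/2)*(5 - 5))*218 = (0 + (1 + √2/2)*0)*218 = (0 + 0)*218 = 0*218 = 0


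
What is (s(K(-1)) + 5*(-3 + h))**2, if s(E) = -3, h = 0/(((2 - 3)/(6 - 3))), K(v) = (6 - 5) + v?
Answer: 324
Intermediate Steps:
K(v) = 1 + v
h = 0 (h = 0/((-1/3)) = 0/((-1*1/3)) = 0/(-1/3) = 0*(-3) = 0)
(s(K(-1)) + 5*(-3 + h))**2 = (-3 + 5*(-3 + 0))**2 = (-3 + 5*(-3))**2 = (-3 - 15)**2 = (-18)**2 = 324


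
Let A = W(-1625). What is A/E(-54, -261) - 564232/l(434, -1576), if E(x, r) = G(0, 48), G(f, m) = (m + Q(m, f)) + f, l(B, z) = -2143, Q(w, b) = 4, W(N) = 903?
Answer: 31275193/111436 ≈ 280.66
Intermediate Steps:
A = 903
G(f, m) = 4 + f + m (G(f, m) = (m + 4) + f = (4 + m) + f = 4 + f + m)
E(x, r) = 52 (E(x, r) = 4 + 0 + 48 = 52)
A/E(-54, -261) - 564232/l(434, -1576) = 903/52 - 564232/(-2143) = 903*(1/52) - 564232*(-1/2143) = 903/52 + 564232/2143 = 31275193/111436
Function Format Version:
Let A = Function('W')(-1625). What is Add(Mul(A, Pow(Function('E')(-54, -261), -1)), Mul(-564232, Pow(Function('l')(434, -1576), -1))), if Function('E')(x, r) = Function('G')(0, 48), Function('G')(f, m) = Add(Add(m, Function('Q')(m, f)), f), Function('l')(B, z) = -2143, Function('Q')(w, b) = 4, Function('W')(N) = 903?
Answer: Rational(31275193, 111436) ≈ 280.66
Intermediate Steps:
A = 903
Function('G')(f, m) = Add(4, f, m) (Function('G')(f, m) = Add(Add(m, 4), f) = Add(Add(4, m), f) = Add(4, f, m))
Function('E')(x, r) = 52 (Function('E')(x, r) = Add(4, 0, 48) = 52)
Add(Mul(A, Pow(Function('E')(-54, -261), -1)), Mul(-564232, Pow(Function('l')(434, -1576), -1))) = Add(Mul(903, Pow(52, -1)), Mul(-564232, Pow(-2143, -1))) = Add(Mul(903, Rational(1, 52)), Mul(-564232, Rational(-1, 2143))) = Add(Rational(903, 52), Rational(564232, 2143)) = Rational(31275193, 111436)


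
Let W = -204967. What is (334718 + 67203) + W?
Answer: 196954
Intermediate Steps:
(334718 + 67203) + W = (334718 + 67203) - 204967 = 401921 - 204967 = 196954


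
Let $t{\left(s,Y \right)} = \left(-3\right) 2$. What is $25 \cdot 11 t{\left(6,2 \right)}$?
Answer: $-1650$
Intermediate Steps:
$t{\left(s,Y \right)} = -6$
$25 \cdot 11 t{\left(6,2 \right)} = 25 \cdot 11 \left(-6\right) = 275 \left(-6\right) = -1650$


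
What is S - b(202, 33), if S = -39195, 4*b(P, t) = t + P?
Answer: -157015/4 ≈ -39254.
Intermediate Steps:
b(P, t) = P/4 + t/4 (b(P, t) = (t + P)/4 = (P + t)/4 = P/4 + t/4)
S - b(202, 33) = -39195 - ((¼)*202 + (¼)*33) = -39195 - (101/2 + 33/4) = -39195 - 1*235/4 = -39195 - 235/4 = -157015/4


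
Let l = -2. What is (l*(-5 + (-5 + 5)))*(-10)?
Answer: -100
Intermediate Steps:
(l*(-5 + (-5 + 5)))*(-10) = -2*(-5 + (-5 + 5))*(-10) = -2*(-5 + 0)*(-10) = -2*(-5)*(-10) = 10*(-10) = -100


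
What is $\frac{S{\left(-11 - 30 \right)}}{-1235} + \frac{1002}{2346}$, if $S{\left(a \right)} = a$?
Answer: $\frac{222276}{482885} \approx 0.46031$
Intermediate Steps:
$\frac{S{\left(-11 - 30 \right)}}{-1235} + \frac{1002}{2346} = \frac{-11 - 30}{-1235} + \frac{1002}{2346} = \left(-41\right) \left(- \frac{1}{1235}\right) + 1002 \cdot \frac{1}{2346} = \frac{41}{1235} + \frac{167}{391} = \frac{222276}{482885}$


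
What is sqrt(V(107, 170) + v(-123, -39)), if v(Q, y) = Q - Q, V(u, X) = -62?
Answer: I*sqrt(62) ≈ 7.874*I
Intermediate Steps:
v(Q, y) = 0
sqrt(V(107, 170) + v(-123, -39)) = sqrt(-62 + 0) = sqrt(-62) = I*sqrt(62)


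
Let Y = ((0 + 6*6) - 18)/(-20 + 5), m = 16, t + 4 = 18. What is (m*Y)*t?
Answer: -1344/5 ≈ -268.80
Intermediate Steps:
t = 14 (t = -4 + 18 = 14)
Y = -6/5 (Y = ((0 + 36) - 18)/(-15) = (36 - 18)*(-1/15) = 18*(-1/15) = -6/5 ≈ -1.2000)
(m*Y)*t = (16*(-6/5))*14 = -96/5*14 = -1344/5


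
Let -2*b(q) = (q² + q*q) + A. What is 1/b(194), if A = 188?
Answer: -1/37730 ≈ -2.6504e-5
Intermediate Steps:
b(q) = -94 - q² (b(q) = -((q² + q*q) + 188)/2 = -((q² + q²) + 188)/2 = -(2*q² + 188)/2 = -(188 + 2*q²)/2 = -94 - q²)
1/b(194) = 1/(-94 - 1*194²) = 1/(-94 - 1*37636) = 1/(-94 - 37636) = 1/(-37730) = -1/37730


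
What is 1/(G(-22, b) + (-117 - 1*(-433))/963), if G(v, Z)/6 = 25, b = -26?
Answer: 963/144766 ≈ 0.0066521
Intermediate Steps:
G(v, Z) = 150 (G(v, Z) = 6*25 = 150)
1/(G(-22, b) + (-117 - 1*(-433))/963) = 1/(150 + (-117 - 1*(-433))/963) = 1/(150 + (-117 + 433)*(1/963)) = 1/(150 + 316*(1/963)) = 1/(150 + 316/963) = 1/(144766/963) = 963/144766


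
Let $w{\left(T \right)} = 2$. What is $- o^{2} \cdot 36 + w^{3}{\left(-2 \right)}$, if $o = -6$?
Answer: $-1288$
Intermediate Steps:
$- o^{2} \cdot 36 + w^{3}{\left(-2 \right)} = - \left(-6\right)^{2} \cdot 36 + 2^{3} = \left(-1\right) 36 \cdot 36 + 8 = \left(-36\right) 36 + 8 = -1296 + 8 = -1288$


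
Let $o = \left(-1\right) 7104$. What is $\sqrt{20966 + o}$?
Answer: $\sqrt{13862} \approx 117.74$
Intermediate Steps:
$o = -7104$
$\sqrt{20966 + o} = \sqrt{20966 - 7104} = \sqrt{13862}$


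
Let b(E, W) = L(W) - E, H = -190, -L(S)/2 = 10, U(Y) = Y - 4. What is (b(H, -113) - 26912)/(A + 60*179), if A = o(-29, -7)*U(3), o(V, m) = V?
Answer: -26742/10769 ≈ -2.4832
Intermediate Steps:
U(Y) = -4 + Y
L(S) = -20 (L(S) = -2*10 = -20)
b(E, W) = -20 - E
A = 29 (A = -29*(-4 + 3) = -29*(-1) = 29)
(b(H, -113) - 26912)/(A + 60*179) = ((-20 - 1*(-190)) - 26912)/(29 + 60*179) = ((-20 + 190) - 26912)/(29 + 10740) = (170 - 26912)/10769 = -26742*1/10769 = -26742/10769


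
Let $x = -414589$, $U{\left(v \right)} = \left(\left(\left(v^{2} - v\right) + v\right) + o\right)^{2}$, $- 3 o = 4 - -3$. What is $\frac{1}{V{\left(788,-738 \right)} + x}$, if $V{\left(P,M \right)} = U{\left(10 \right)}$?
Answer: $- \frac{9}{3645452} \approx -2.4688 \cdot 10^{-6}$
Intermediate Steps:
$o = - \frac{7}{3}$ ($o = - \frac{4 - -3}{3} = - \frac{4 + 3}{3} = \left(- \frac{1}{3}\right) 7 = - \frac{7}{3} \approx -2.3333$)
$U{\left(v \right)} = \left(- \frac{7}{3} + v^{2}\right)^{2}$ ($U{\left(v \right)} = \left(\left(\left(v^{2} - v\right) + v\right) - \frac{7}{3}\right)^{2} = \left(v^{2} - \frac{7}{3}\right)^{2} = \left(- \frac{7}{3} + v^{2}\right)^{2}$)
$V{\left(P,M \right)} = \frac{85849}{9}$ ($V{\left(P,M \right)} = \frac{\left(-7 + 3 \cdot 10^{2}\right)^{2}}{9} = \frac{\left(-7 + 3 \cdot 100\right)^{2}}{9} = \frac{\left(-7 + 300\right)^{2}}{9} = \frac{293^{2}}{9} = \frac{1}{9} \cdot 85849 = \frac{85849}{9}$)
$\frac{1}{V{\left(788,-738 \right)} + x} = \frac{1}{\frac{85849}{9} - 414589} = \frac{1}{- \frac{3645452}{9}} = - \frac{9}{3645452}$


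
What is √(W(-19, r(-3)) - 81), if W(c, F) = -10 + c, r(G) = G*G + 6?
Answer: I*√110 ≈ 10.488*I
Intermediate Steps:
r(G) = 6 + G² (r(G) = G² + 6 = 6 + G²)
√(W(-19, r(-3)) - 81) = √((-10 - 19) - 81) = √(-29 - 81) = √(-110) = I*√110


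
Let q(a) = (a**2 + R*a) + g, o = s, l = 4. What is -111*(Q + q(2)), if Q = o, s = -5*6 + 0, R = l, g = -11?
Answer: 3219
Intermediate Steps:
R = 4
s = -30 (s = -30 + 0 = -30)
o = -30
Q = -30
q(a) = -11 + a**2 + 4*a (q(a) = (a**2 + 4*a) - 11 = -11 + a**2 + 4*a)
-111*(Q + q(2)) = -111*(-30 + (-11 + 2**2 + 4*2)) = -111*(-30 + (-11 + 4 + 8)) = -111*(-30 + 1) = -111*(-29) = 3219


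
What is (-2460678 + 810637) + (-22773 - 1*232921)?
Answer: -1905735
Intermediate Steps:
(-2460678 + 810637) + (-22773 - 1*232921) = -1650041 + (-22773 - 232921) = -1650041 - 255694 = -1905735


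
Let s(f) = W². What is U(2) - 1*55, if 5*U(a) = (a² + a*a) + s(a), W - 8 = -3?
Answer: -242/5 ≈ -48.400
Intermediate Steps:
W = 5 (W = 8 - 3 = 5)
s(f) = 25 (s(f) = 5² = 25)
U(a) = 5 + 2*a²/5 (U(a) = ((a² + a*a) + 25)/5 = ((a² + a²) + 25)/5 = (2*a² + 25)/5 = (25 + 2*a²)/5 = 5 + 2*a²/5)
U(2) - 1*55 = (5 + (⅖)*2²) - 1*55 = (5 + (⅖)*4) - 55 = (5 + 8/5) - 55 = 33/5 - 55 = -242/5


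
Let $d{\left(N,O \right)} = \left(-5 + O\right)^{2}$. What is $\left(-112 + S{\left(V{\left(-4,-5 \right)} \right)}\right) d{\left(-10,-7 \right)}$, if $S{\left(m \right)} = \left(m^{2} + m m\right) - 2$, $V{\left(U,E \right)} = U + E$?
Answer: $6912$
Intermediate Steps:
$V{\left(U,E \right)} = E + U$
$S{\left(m \right)} = -2 + 2 m^{2}$ ($S{\left(m \right)} = \left(m^{2} + m^{2}\right) - 2 = 2 m^{2} - 2 = -2 + 2 m^{2}$)
$\left(-112 + S{\left(V{\left(-4,-5 \right)} \right)}\right) d{\left(-10,-7 \right)} = \left(-112 - \left(2 - 2 \left(-5 - 4\right)^{2}\right)\right) \left(-5 - 7\right)^{2} = \left(-112 - \left(2 - 2 \left(-9\right)^{2}\right)\right) \left(-12\right)^{2} = \left(-112 + \left(-2 + 2 \cdot 81\right)\right) 144 = \left(-112 + \left(-2 + 162\right)\right) 144 = \left(-112 + 160\right) 144 = 48 \cdot 144 = 6912$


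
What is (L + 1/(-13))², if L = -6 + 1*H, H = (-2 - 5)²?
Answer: 311364/169 ≈ 1842.4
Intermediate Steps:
H = 49 (H = (-7)² = 49)
L = 43 (L = -6 + 1*49 = -6 + 49 = 43)
(L + 1/(-13))² = (43 + 1/(-13))² = (43 - 1/13)² = (558/13)² = 311364/169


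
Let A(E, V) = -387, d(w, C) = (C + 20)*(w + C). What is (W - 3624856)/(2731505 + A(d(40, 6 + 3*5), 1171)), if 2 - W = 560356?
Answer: -2092605/1365559 ≈ -1.5324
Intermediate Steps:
d(w, C) = (20 + C)*(C + w)
W = -560354 (W = 2 - 1*560356 = 2 - 560356 = -560354)
(W - 3624856)/(2731505 + A(d(40, 6 + 3*5), 1171)) = (-560354 - 3624856)/(2731505 - 387) = -4185210/2731118 = -4185210*1/2731118 = -2092605/1365559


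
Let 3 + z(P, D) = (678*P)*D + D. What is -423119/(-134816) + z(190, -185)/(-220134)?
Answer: 1653031345277/14838792672 ≈ 111.40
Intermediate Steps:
z(P, D) = -3 + D + 678*D*P (z(P, D) = -3 + ((678*P)*D + D) = -3 + (678*D*P + D) = -3 + (D + 678*D*P) = -3 + D + 678*D*P)
-423119/(-134816) + z(190, -185)/(-220134) = -423119/(-134816) + (-3 - 185 + 678*(-185)*190)/(-220134) = -423119*(-1/134816) + (-3 - 185 - 23831700)*(-1/220134) = 423119/134816 - 23831888*(-1/220134) = 423119/134816 + 11915944/110067 = 1653031345277/14838792672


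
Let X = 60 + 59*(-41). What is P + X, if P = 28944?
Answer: 26585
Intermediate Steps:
X = -2359 (X = 60 - 2419 = -2359)
P + X = 28944 - 2359 = 26585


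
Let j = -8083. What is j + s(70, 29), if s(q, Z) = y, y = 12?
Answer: -8071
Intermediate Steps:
s(q, Z) = 12
j + s(70, 29) = -8083 + 12 = -8071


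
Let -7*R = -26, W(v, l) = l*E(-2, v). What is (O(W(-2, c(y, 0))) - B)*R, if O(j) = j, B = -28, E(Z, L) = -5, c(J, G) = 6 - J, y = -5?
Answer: -702/7 ≈ -100.29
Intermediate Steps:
W(v, l) = -5*l (W(v, l) = l*(-5) = -5*l)
R = 26/7 (R = -1/7*(-26) = 26/7 ≈ 3.7143)
(O(W(-2, c(y, 0))) - B)*R = (-5*(6 - 1*(-5)) - 1*(-28))*(26/7) = (-5*(6 + 5) + 28)*(26/7) = (-5*11 + 28)*(26/7) = (-55 + 28)*(26/7) = -27*26/7 = -702/7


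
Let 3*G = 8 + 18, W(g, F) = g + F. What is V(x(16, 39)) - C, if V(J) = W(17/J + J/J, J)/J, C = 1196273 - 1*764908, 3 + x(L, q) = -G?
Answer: -528420852/1225 ≈ -4.3136e+5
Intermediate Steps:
W(g, F) = F + g
G = 26/3 (G = (8 + 18)/3 = (⅓)*26 = 26/3 ≈ 8.6667)
x(L, q) = -35/3 (x(L, q) = -3 - 1*26/3 = -3 - 26/3 = -35/3)
C = 431365 (C = 1196273 - 764908 = 431365)
V(J) = (1 + J + 17/J)/J (V(J) = (J + (17/J + J/J))/J = (J + (17/J + 1))/J = (J + (1 + 17/J))/J = (1 + J + 17/J)/J)
V(x(16, 39)) - C = (17 - 35/3 + (-35/3)²)/(-35/3)² - 1*431365 = 9*(17 - 35/3 + 1225/9)/1225 - 431365 = (9/1225)*(1273/9) - 431365 = 1273/1225 - 431365 = -528420852/1225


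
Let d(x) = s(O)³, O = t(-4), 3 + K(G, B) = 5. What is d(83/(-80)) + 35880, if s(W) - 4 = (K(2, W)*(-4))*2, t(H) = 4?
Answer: 34152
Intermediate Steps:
K(G, B) = 2 (K(G, B) = -3 + 5 = 2)
O = 4
s(W) = -12 (s(W) = 4 + (2*(-4))*2 = 4 - 8*2 = 4 - 16 = -12)
d(x) = -1728 (d(x) = (-12)³ = -1728)
d(83/(-80)) + 35880 = -1728 + 35880 = 34152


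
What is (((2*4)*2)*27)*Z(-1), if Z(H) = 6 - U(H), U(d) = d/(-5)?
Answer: 12528/5 ≈ 2505.6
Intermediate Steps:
U(d) = -d/5 (U(d) = d*(-⅕) = -d/5)
Z(H) = 6 + H/5 (Z(H) = 6 - (-1)*H/5 = 6 + H/5)
(((2*4)*2)*27)*Z(-1) = (((2*4)*2)*27)*(6 + (⅕)*(-1)) = ((8*2)*27)*(6 - ⅕) = (16*27)*(29/5) = 432*(29/5) = 12528/5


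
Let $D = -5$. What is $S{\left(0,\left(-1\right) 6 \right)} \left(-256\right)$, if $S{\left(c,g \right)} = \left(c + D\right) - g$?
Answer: $-256$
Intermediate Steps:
$S{\left(c,g \right)} = -5 + c - g$ ($S{\left(c,g \right)} = \left(c - 5\right) - g = \left(-5 + c\right) - g = -5 + c - g$)
$S{\left(0,\left(-1\right) 6 \right)} \left(-256\right) = \left(-5 + 0 - \left(-1\right) 6\right) \left(-256\right) = \left(-5 + 0 - -6\right) \left(-256\right) = \left(-5 + 0 + 6\right) \left(-256\right) = 1 \left(-256\right) = -256$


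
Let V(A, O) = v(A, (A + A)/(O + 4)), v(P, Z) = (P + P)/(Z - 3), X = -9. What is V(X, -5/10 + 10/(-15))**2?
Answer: 10404/2809 ≈ 3.7038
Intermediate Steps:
v(P, Z) = 2*P/(-3 + Z) (v(P, Z) = (2*P)/(-3 + Z) = 2*P/(-3 + Z))
V(A, O) = 2*A/(-3 + 2*A/(4 + O)) (V(A, O) = 2*A/(-3 + (A + A)/(O + 4)) = 2*A/(-3 + (2*A)/(4 + O)) = 2*A/(-3 + 2*A/(4 + O)))
V(X, -5/10 + 10/(-15))**2 = (2*(-9)*(4 + (-5/10 + 10/(-15)))/(-12 - 3*(-5/10 + 10/(-15)) + 2*(-9)))**2 = (2*(-9)*(4 + (-5*1/10 + 10*(-1/15)))/(-12 - 3*(-5*1/10 + 10*(-1/15)) - 18))**2 = (2*(-9)*(4 + (-1/2 - 2/3))/(-12 - 3*(-1/2 - 2/3) - 18))**2 = (2*(-9)*(4 - 7/6)/(-12 - 3*(-7/6) - 18))**2 = (2*(-9)*(17/6)/(-12 + 7/2 - 18))**2 = (2*(-9)*(17/6)/(-53/2))**2 = (2*(-9)*(-2/53)*(17/6))**2 = (102/53)**2 = 10404/2809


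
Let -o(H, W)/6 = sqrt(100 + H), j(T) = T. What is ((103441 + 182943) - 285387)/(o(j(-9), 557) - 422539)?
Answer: -32405491/13733784865 + 5982*sqrt(91)/178539203245 ≈ -0.0023592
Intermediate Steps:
o(H, W) = -6*sqrt(100 + H)
((103441 + 182943) - 285387)/(o(j(-9), 557) - 422539) = ((103441 + 182943) - 285387)/(-6*sqrt(100 - 9) - 422539) = (286384 - 285387)/(-6*sqrt(91) - 422539) = 997/(-422539 - 6*sqrt(91))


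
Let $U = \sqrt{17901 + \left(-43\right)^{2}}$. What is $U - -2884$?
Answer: $2884 + 5 \sqrt{790} \approx 3024.5$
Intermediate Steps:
$U = 5 \sqrt{790}$ ($U = \sqrt{17901 + 1849} = \sqrt{19750} = 5 \sqrt{790} \approx 140.53$)
$U - -2884 = 5 \sqrt{790} - -2884 = 5 \sqrt{790} + 2884 = 2884 + 5 \sqrt{790}$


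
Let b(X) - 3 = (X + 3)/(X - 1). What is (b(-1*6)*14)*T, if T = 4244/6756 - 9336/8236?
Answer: -28120432/1159217 ≈ -24.258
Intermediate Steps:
T = -1757527/3477651 (T = 4244*(1/6756) - 9336*1/8236 = 1061/1689 - 2334/2059 = -1757527/3477651 ≈ -0.50538)
b(X) = 3 + (3 + X)/(-1 + X) (b(X) = 3 + (X + 3)/(X - 1) = 3 + (3 + X)/(-1 + X))
(b(-1*6)*14)*T = ((4*(-1*6)/(-1 - 1*6))*14)*(-1757527/3477651) = ((4*(-6)/(-1 - 6))*14)*(-1757527/3477651) = ((4*(-6)/(-7))*14)*(-1757527/3477651) = ((4*(-6)*(-⅐))*14)*(-1757527/3477651) = ((24/7)*14)*(-1757527/3477651) = 48*(-1757527/3477651) = -28120432/1159217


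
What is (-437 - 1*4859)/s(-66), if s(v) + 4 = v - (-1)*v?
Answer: 662/17 ≈ 38.941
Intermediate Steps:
s(v) = -4 + 2*v (s(v) = -4 + (v - (-1)*v) = -4 + (v + v) = -4 + 2*v)
(-437 - 1*4859)/s(-66) = (-437 - 1*4859)/(-4 + 2*(-66)) = (-437 - 4859)/(-4 - 132) = -5296/(-136) = -5296*(-1/136) = 662/17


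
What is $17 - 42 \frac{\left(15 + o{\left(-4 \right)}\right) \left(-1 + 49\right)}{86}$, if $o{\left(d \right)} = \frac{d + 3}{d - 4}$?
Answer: $- \frac{14515}{43} \approx -337.56$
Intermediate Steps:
$o{\left(d \right)} = \frac{3 + d}{-4 + d}$
$17 - 42 \frac{\left(15 + o{\left(-4 \right)}\right) \left(-1 + 49\right)}{86} = 17 - 42 \frac{\left(15 + \frac{3 - 4}{-4 - 4}\right) \left(-1 + 49\right)}{86} = 17 - 42 \left(15 + \frac{1}{-8} \left(-1\right)\right) 48 \cdot \frac{1}{86} = 17 - 42 \left(15 - - \frac{1}{8}\right) 48 \cdot \frac{1}{86} = 17 - 42 \left(15 + \frac{1}{8}\right) 48 \cdot \frac{1}{86} = 17 - 42 \cdot \frac{121}{8} \cdot 48 \cdot \frac{1}{86} = 17 - 42 \cdot 726 \cdot \frac{1}{86} = 17 - \frac{15246}{43} = - \frac{14515}{43}$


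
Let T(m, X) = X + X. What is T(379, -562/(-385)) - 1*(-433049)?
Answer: 166724989/385 ≈ 4.3305e+5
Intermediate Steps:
T(m, X) = 2*X
T(379, -562/(-385)) - 1*(-433049) = 2*(-562/(-385)) - 1*(-433049) = 2*(-562*(-1/385)) + 433049 = 2*(562/385) + 433049 = 1124/385 + 433049 = 166724989/385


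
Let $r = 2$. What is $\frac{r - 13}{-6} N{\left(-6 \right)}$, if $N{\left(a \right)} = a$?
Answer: $-11$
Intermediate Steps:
$\frac{r - 13}{-6} N{\left(-6 \right)} = \frac{2 - 13}{-6} \left(-6\right) = \left(2 - 13\right) \left(- \frac{1}{6}\right) \left(-6\right) = \left(-11\right) \left(- \frac{1}{6}\right) \left(-6\right) = \frac{11}{6} \left(-6\right) = -11$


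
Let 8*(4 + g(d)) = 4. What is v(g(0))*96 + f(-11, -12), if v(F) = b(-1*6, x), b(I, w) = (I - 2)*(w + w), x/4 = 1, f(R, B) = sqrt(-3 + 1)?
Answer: -6144 + I*sqrt(2) ≈ -6144.0 + 1.4142*I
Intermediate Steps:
g(d) = -7/2 (g(d) = -4 + (1/8)*4 = -4 + 1/2 = -7/2)
f(R, B) = I*sqrt(2) (f(R, B) = sqrt(-2) = I*sqrt(2))
x = 4 (x = 4*1 = 4)
b(I, w) = 2*w*(-2 + I) (b(I, w) = (-2 + I)*(2*w) = 2*w*(-2 + I))
v(F) = -64 (v(F) = 2*4*(-2 - 1*6) = 2*4*(-2 - 6) = 2*4*(-8) = -64)
v(g(0))*96 + f(-11, -12) = -64*96 + I*sqrt(2) = -6144 + I*sqrt(2)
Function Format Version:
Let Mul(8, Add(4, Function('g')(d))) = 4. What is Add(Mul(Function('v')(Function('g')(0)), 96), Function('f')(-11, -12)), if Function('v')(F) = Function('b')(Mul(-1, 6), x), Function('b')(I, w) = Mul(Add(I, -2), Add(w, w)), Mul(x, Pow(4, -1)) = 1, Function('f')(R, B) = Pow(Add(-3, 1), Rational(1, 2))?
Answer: Add(-6144, Mul(I, Pow(2, Rational(1, 2)))) ≈ Add(-6144.0, Mul(1.4142, I))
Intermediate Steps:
Function('g')(d) = Rational(-7, 2) (Function('g')(d) = Add(-4, Mul(Rational(1, 8), 4)) = Add(-4, Rational(1, 2)) = Rational(-7, 2))
Function('f')(R, B) = Mul(I, Pow(2, Rational(1, 2))) (Function('f')(R, B) = Pow(-2, Rational(1, 2)) = Mul(I, Pow(2, Rational(1, 2))))
x = 4 (x = Mul(4, 1) = 4)
Function('b')(I, w) = Mul(2, w, Add(-2, I)) (Function('b')(I, w) = Mul(Add(-2, I), Mul(2, w)) = Mul(2, w, Add(-2, I)))
Function('v')(F) = -64 (Function('v')(F) = Mul(2, 4, Add(-2, Mul(-1, 6))) = Mul(2, 4, Add(-2, -6)) = Mul(2, 4, -8) = -64)
Add(Mul(Function('v')(Function('g')(0)), 96), Function('f')(-11, -12)) = Add(Mul(-64, 96), Mul(I, Pow(2, Rational(1, 2)))) = Add(-6144, Mul(I, Pow(2, Rational(1, 2))))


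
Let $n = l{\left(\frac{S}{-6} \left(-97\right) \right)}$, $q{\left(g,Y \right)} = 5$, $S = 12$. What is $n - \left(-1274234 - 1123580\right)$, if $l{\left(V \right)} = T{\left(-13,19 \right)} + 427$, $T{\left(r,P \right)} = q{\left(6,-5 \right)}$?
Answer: $2398246$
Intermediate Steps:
$T{\left(r,P \right)} = 5$
$l{\left(V \right)} = 432$ ($l{\left(V \right)} = 5 + 427 = 432$)
$n = 432$
$n - \left(-1274234 - 1123580\right) = 432 - \left(-1274234 - 1123580\right) = 432 - -2397814 = 432 + 2397814 = 2398246$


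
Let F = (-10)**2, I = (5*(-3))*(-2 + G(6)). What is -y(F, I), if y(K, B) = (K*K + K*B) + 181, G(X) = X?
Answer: -4181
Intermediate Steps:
I = -60 (I = (5*(-3))*(-2 + 6) = -15*4 = -60)
F = 100
y(K, B) = 181 + K**2 + B*K (y(K, B) = (K**2 + B*K) + 181 = 181 + K**2 + B*K)
-y(F, I) = -(181 + 100**2 - 60*100) = -(181 + 10000 - 6000) = -1*4181 = -4181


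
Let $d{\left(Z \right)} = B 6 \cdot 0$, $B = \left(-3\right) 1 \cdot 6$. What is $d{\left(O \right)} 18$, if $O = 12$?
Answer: $0$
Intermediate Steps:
$B = -18$ ($B = \left(-3\right) 6 = -18$)
$d{\left(Z \right)} = 0$ ($d{\left(Z \right)} = \left(-18\right) 6 \cdot 0 = \left(-108\right) 0 = 0$)
$d{\left(O \right)} 18 = 0 \cdot 18 = 0$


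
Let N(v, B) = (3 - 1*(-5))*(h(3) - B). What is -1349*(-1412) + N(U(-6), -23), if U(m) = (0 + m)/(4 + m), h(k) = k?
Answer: 1904996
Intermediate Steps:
U(m) = m/(4 + m)
N(v, B) = 24 - 8*B (N(v, B) = (3 - 1*(-5))*(3 - B) = (3 + 5)*(3 - B) = 8*(3 - B) = 24 - 8*B)
-1349*(-1412) + N(U(-6), -23) = -1349*(-1412) + (24 - 8*(-23)) = 1904788 + (24 + 184) = 1904788 + 208 = 1904996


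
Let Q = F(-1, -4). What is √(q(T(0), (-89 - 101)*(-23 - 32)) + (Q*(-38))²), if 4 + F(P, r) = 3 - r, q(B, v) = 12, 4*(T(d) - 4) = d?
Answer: 4*√813 ≈ 114.05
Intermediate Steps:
T(d) = 4 + d/4
F(P, r) = -1 - r (F(P, r) = -4 + (3 - r) = -1 - r)
Q = 3 (Q = -1 - 1*(-4) = -1 + 4 = 3)
√(q(T(0), (-89 - 101)*(-23 - 32)) + (Q*(-38))²) = √(12 + (3*(-38))²) = √(12 + (-114)²) = √(12 + 12996) = √13008 = 4*√813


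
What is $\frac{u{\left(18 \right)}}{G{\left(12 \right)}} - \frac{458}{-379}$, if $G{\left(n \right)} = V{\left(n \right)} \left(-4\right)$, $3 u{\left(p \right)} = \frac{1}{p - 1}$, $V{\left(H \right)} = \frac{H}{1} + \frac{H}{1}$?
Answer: $\frac{2241989}{1855584} \approx 1.2082$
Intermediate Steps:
$V{\left(H \right)} = 2 H$ ($V{\left(H \right)} = H 1 + H 1 = H + H = 2 H$)
$u{\left(p \right)} = \frac{1}{3 \left(-1 + p\right)}$ ($u{\left(p \right)} = \frac{1}{3 \left(p - 1\right)} = \frac{1}{3 \left(-1 + p\right)}$)
$G{\left(n \right)} = - 8 n$ ($G{\left(n \right)} = 2 n \left(-4\right) = - 8 n$)
$\frac{u{\left(18 \right)}}{G{\left(12 \right)}} - \frac{458}{-379} = \frac{\frac{1}{3} \frac{1}{-1 + 18}}{\left(-8\right) 12} - \frac{458}{-379} = \frac{\frac{1}{3} \cdot \frac{1}{17}}{-96} - - \frac{458}{379} = \frac{1}{3} \cdot \frac{1}{17} \left(- \frac{1}{96}\right) + \frac{458}{379} = \frac{1}{51} \left(- \frac{1}{96}\right) + \frac{458}{379} = - \frac{1}{4896} + \frac{458}{379} = \frac{2241989}{1855584}$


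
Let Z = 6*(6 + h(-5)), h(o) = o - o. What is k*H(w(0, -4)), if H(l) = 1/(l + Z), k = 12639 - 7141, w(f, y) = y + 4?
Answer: 2749/18 ≈ 152.72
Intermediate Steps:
w(f, y) = 4 + y
h(o) = 0
Z = 36 (Z = 6*(6 + 0) = 6*6 = 36)
k = 5498
H(l) = 1/(36 + l) (H(l) = 1/(l + 36) = 1/(36 + l))
k*H(w(0, -4)) = 5498/(36 + (4 - 4)) = 5498/(36 + 0) = 5498/36 = 5498*(1/36) = 2749/18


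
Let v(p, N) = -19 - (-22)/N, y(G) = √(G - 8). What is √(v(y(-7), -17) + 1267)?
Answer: √360298/17 ≈ 35.309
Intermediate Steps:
y(G) = √(-8 + G)
v(p, N) = -19 + 22/N
√(v(y(-7), -17) + 1267) = √((-19 + 22/(-17)) + 1267) = √((-19 + 22*(-1/17)) + 1267) = √((-19 - 22/17) + 1267) = √(-345/17 + 1267) = √(21194/17) = √360298/17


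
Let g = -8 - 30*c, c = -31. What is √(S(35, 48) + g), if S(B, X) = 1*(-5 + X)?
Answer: √965 ≈ 31.064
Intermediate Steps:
S(B, X) = -5 + X
g = 922 (g = -8 - 30*(-31) = -8 + 930 = 922)
√(S(35, 48) + g) = √((-5 + 48) + 922) = √(43 + 922) = √965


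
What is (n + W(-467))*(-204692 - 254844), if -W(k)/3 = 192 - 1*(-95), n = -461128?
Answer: 212300577104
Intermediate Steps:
W(k) = -861 (W(k) = -3*(192 - 1*(-95)) = -3*(192 + 95) = -3*287 = -861)
(n + W(-467))*(-204692 - 254844) = (-461128 - 861)*(-204692 - 254844) = -461989*(-459536) = 212300577104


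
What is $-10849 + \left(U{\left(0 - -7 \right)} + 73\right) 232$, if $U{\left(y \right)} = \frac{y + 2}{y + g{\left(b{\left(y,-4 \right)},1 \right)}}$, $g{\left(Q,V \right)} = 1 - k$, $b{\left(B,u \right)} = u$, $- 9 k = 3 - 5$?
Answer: $\frac{222441}{35} \approx 6355.5$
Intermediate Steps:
$k = \frac{2}{9}$ ($k = - \frac{3 - 5}{9} = \left(- \frac{1}{9}\right) \left(-2\right) = \frac{2}{9} \approx 0.22222$)
$g{\left(Q,V \right)} = \frac{7}{9}$ ($g{\left(Q,V \right)} = 1 - \frac{2}{9} = \frac{7}{9}$)
$U{\left(y \right)} = \frac{2 + y}{\frac{7}{9} + y}$ ($U{\left(y \right)} = \frac{y + 2}{y + \frac{7}{9}} = \frac{2 + y}{\frac{7}{9} + y}$)
$-10849 + \left(U{\left(0 - -7 \right)} + 73\right) 232 = -10849 + \left(\frac{9 \left(2 + \left(0 - -7\right)\right)}{7 + 9 \left(0 - -7\right)} + 73\right) 232 = -10849 + \left(\frac{9 \left(2 + \left(0 + 7\right)\right)}{7 + 9 \left(0 + 7\right)} + 73\right) 232 = -10849 + \left(\frac{9 \left(2 + 7\right)}{7 + 9 \cdot 7} + 73\right) 232 = -10849 + \left(9 \frac{1}{7 + 63} \cdot 9 + 73\right) 232 = -10849 + \left(9 \cdot \frac{1}{70} \cdot 9 + 73\right) 232 = -10849 + \left(\frac{81}{70} + 73\right) 232 = -10849 + \frac{5191}{70} \cdot 232 = -10849 + \frac{602156}{35} = \frac{222441}{35}$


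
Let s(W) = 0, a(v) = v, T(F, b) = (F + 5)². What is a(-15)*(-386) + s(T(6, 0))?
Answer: 5790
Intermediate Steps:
T(F, b) = (5 + F)²
a(-15)*(-386) + s(T(6, 0)) = -15*(-386) + 0 = 5790 + 0 = 5790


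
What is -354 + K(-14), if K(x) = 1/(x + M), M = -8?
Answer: -7789/22 ≈ -354.05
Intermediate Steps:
K(x) = 1/(-8 + x) (K(x) = 1/(x - 8) = 1/(-8 + x))
-354 + K(-14) = -354 + 1/(-8 - 14) = -354 + 1/(-22) = -354 - 1/22 = -7789/22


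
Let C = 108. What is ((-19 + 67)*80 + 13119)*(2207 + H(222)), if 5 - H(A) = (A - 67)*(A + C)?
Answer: -829939542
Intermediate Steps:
H(A) = 5 - (-67 + A)*(108 + A) (H(A) = 5 - (A - 67)*(A + 108) = 5 - (-67 + A)*(108 + A))
((-19 + 67)*80 + 13119)*(2207 + H(222)) = ((-19 + 67)*80 + 13119)*(2207 + (7241 - 1*222**2 - 41*222)) = (48*80 + 13119)*(2207 + (7241 - 1*49284 - 9102)) = (3840 + 13119)*(2207 + (7241 - 49284 - 9102)) = 16959*(2207 - 51145) = 16959*(-48938) = -829939542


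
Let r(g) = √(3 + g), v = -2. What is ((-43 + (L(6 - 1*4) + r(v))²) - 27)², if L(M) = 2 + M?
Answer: 2025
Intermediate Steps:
((-43 + (L(6 - 1*4) + r(v))²) - 27)² = ((-43 + ((2 + (6 - 1*4)) + √(3 - 2))²) - 27)² = ((-43 + ((2 + (6 - 4)) + √1)²) - 27)² = ((-43 + ((2 + 2) + 1)²) - 27)² = ((-43 + (4 + 1)²) - 27)² = ((-43 + 5²) - 27)² = ((-43 + 25) - 27)² = (-18 - 27)² = (-45)² = 2025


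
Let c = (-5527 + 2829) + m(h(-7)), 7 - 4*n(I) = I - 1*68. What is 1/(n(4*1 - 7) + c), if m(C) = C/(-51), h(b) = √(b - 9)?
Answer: -27867114/74642064913 + 816*I/74642064913 ≈ -0.00037334 + 1.0932e-8*I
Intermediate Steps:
n(I) = 75/4 - I/4 (n(I) = 7/4 - (I - 1*68)/4 = 7/4 - (I - 68)/4 = 7/4 - (-68 + I)/4 = 7/4 + (17 - I/4) = 75/4 - I/4)
h(b) = √(-9 + b)
m(C) = -C/51 (m(C) = C*(-1/51) = -C/51)
c = -2698 - 4*I/51 (c = (-5527 + 2829) - √(-9 - 7)/51 = -2698 - 4*I/51 ≈ -2698.0 - 0.078431*I)
1/(n(4*1 - 7) + c) = 1/((75/4 - (4*1 - 7)/4) + (-2698 - 4*I/51)) = 1/((75/4 - (4 - 7)/4) + (-2698 - 4*I/51)) = 1/((75/4 - ¼*(-3)) + (-2698 - 4*I/51)) = 1/((75/4 + ¾) + (-2698 - 4*I/51)) = 1/(39/2 + (-2698 - 4*I/51)) = 1/(-5357/2 - 4*I/51) = 10404*(-5357/2 + 4*I/51)/74642064913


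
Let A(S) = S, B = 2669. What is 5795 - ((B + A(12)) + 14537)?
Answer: -11423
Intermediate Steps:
5795 - ((B + A(12)) + 14537) = 5795 - ((2669 + 12) + 14537) = 5795 - (2681 + 14537) = 5795 - 1*17218 = 5795 - 17218 = -11423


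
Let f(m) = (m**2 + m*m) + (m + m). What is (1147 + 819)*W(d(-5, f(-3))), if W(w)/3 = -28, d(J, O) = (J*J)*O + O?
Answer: -165144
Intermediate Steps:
f(m) = 2*m + 2*m**2 (f(m) = (m**2 + m**2) + 2*m = 2*m**2 + 2*m = 2*m + 2*m**2)
d(J, O) = O + O*J**2 (d(J, O) = J**2*O + O = O*J**2 + O = O + O*J**2)
W(w) = -84 (W(w) = 3*(-28) = -84)
(1147 + 819)*W(d(-5, f(-3))) = (1147 + 819)*(-84) = 1966*(-84) = -165144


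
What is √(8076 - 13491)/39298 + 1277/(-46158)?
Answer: -1277/46158 + 19*I*√15/39298 ≈ -0.027666 + 0.0018725*I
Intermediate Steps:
√(8076 - 13491)/39298 + 1277/(-46158) = √(-5415)*(1/39298) + 1277*(-1/46158) = (19*I*√15)*(1/39298) - 1277/46158 = 19*I*√15/39298 - 1277/46158 = -1277/46158 + 19*I*√15/39298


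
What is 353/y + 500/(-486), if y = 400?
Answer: -14221/97200 ≈ -0.14631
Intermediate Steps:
353/y + 500/(-486) = 353/400 + 500/(-486) = 353*(1/400) + 500*(-1/486) = 353/400 - 250/243 = -14221/97200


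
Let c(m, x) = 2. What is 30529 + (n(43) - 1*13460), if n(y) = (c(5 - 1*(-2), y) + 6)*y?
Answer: 17413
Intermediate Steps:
n(y) = 8*y (n(y) = (2 + 6)*y = 8*y)
30529 + (n(43) - 1*13460) = 30529 + (8*43 - 1*13460) = 30529 + (344 - 13460) = 30529 - 13116 = 17413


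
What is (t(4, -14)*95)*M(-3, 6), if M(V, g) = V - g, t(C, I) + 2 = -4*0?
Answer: 1710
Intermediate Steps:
t(C, I) = -2 (t(C, I) = -2 - 4*0 = -2 + 0 = -2)
(t(4, -14)*95)*M(-3, 6) = (-2*95)*(-3 - 1*6) = -190*(-3 - 6) = -190*(-9) = 1710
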